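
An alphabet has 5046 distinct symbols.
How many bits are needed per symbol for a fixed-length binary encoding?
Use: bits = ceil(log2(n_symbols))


log2(5046) = 12.3009
Bracket: 2^12 = 4096 < 5046 <= 2^13 = 8192
So ceil(log2(5046)) = 13

bits = ceil(log2(5046)) = ceil(12.3009) = 13 bits


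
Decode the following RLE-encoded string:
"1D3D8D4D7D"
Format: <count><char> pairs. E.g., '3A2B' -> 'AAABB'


Expanding each <count><char> pair:
  1D -> 'D'
  3D -> 'DDD'
  8D -> 'DDDDDDDD'
  4D -> 'DDDD'
  7D -> 'DDDDDDD'

Decoded = DDDDDDDDDDDDDDDDDDDDDDD


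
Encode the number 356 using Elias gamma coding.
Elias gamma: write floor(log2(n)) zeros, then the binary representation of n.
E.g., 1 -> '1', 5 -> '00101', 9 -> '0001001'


num_bits = floor(log2(356)) + 1 = 9
leading_zeros = num_bits - 1 = 8
binary(356) = 101100100

Elias gamma(356) = '00000000' + '101100100' = 00000000101100100 (17 bits)


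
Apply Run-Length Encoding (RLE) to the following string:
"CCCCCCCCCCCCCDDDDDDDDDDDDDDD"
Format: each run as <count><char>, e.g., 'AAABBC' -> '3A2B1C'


Scanning runs left to right:
  i=0: run of 'C' x 13 -> '13C'
  i=13: run of 'D' x 15 -> '15D'

RLE = 13C15D


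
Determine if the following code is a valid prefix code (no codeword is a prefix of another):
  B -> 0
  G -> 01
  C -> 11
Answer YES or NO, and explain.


Checking each pair (does one codeword prefix another?):
  B='0' vs G='01': prefix -- VIOLATION

NO -- this is NOT a valid prefix code. B (0) is a prefix of G (01).


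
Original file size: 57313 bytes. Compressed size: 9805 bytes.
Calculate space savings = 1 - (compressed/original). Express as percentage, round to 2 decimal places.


ratio = compressed/original = 9805/57313 = 0.171078
savings = 1 - ratio = 1 - 0.171078 = 0.828922
as a percentage: 0.828922 * 100 = 82.89%

Space savings = 1 - 9805/57313 = 82.89%


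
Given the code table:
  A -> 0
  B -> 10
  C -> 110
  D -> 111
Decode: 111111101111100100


Decoding:
111 -> D
111 -> D
10 -> B
111 -> D
110 -> C
0 -> A
10 -> B
0 -> A


Result: DDBDCABA


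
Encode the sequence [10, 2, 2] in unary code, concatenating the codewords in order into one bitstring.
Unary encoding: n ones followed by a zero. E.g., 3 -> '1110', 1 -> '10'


Encode each number as n ones followed by a terminating 0:
  10 -> 11111111110 (11 bits)
  2 -> 110 (3 bits)
  2 -> 110 (3 bits)
Total length = 11 + 3 + 3 = 17 bits.

Unary([10, 2, 2]) = 11111111110110110 (17 bits)


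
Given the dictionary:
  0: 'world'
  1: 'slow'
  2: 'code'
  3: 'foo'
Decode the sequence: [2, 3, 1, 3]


Look up each index in the dictionary:
  2 -> 'code'
  3 -> 'foo'
  1 -> 'slow'
  3 -> 'foo'

Decoded: "code foo slow foo"


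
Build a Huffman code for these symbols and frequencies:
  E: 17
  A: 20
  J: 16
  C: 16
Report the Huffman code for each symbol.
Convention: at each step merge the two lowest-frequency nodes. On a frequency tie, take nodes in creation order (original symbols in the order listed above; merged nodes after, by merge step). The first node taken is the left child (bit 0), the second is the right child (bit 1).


Huffman tree construction:
Step 1: Merge J(16) + C(16) = 32
Step 2: Merge E(17) + A(20) = 37
Step 3: Merge (J+C)(32) + (E+A)(37) = 69
Read each symbol's code off the tree from the root (left child = 0, right child = 1).

Codes:
  E: 10 (length 2)
  A: 11 (length 2)
  J: 00 (length 2)
  C: 01 (length 2)
Average code length: 138/69 = 2.0000 bits/symbol


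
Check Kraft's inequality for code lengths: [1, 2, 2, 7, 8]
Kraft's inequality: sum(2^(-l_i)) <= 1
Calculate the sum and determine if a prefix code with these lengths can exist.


Sum = 2^(-1) + 2^(-2) + 2^(-2) + 2^(-7) + 2^(-8)
    = 0.5 + 0.25 + 0.25 + 0.0078125 + 0.00390625
    = 259/256 = 1.01171875
Since 1.01171875 > 1, Kraft's inequality is NOT satisfied.
A prefix code with these lengths CANNOT exist.

Kraft sum = 1.01171875. Not satisfied.


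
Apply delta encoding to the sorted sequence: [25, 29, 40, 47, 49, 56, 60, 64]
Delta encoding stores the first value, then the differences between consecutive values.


First value: 25
Deltas:
  29 - 25 = 4
  40 - 29 = 11
  47 - 40 = 7
  49 - 47 = 2
  56 - 49 = 7
  60 - 56 = 4
  64 - 60 = 4


Delta encoded: [25, 4, 11, 7, 2, 7, 4, 4]


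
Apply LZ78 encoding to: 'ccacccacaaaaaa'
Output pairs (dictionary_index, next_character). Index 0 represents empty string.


LZ78 encoding steps:
Dictionary: {0: ''}
Step 1: w='' (idx 0), next='c' -> output (0, 'c'), add 'c' as idx 1
Step 2: w='c' (idx 1), next='a' -> output (1, 'a'), add 'ca' as idx 2
Step 3: w='c' (idx 1), next='c' -> output (1, 'c'), add 'cc' as idx 3
Step 4: w='ca' (idx 2), next='c' -> output (2, 'c'), add 'cac' as idx 4
Step 5: w='' (idx 0), next='a' -> output (0, 'a'), add 'a' as idx 5
Step 6: w='a' (idx 5), next='a' -> output (5, 'a'), add 'aa' as idx 6
Step 7: w='aa' (idx 6), next='a' -> output (6, 'a'), add 'aaa' as idx 7


Encoded: [(0, 'c'), (1, 'a'), (1, 'c'), (2, 'c'), (0, 'a'), (5, 'a'), (6, 'a')]


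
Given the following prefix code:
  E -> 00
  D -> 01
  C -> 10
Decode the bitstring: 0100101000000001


Decoding step by step:
Bits 01 -> D
Bits 00 -> E
Bits 10 -> C
Bits 10 -> C
Bits 00 -> E
Bits 00 -> E
Bits 00 -> E
Bits 01 -> D


Decoded message: DECCEEED


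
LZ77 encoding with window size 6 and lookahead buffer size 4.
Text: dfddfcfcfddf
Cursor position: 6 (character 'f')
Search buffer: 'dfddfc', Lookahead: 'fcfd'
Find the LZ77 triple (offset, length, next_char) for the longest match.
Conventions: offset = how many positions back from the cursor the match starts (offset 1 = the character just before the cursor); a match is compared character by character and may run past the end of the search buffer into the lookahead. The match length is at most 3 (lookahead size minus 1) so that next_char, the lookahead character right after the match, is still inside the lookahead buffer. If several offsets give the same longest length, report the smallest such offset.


Try each offset into the search buffer:
  offset=1 (pos 5, char 'c'): match length 0
  offset=2 (pos 4, char 'f'): match length 3
  offset=3 (pos 3, char 'd'): match length 0
  offset=4 (pos 2, char 'd'): match length 0
  offset=5 (pos 1, char 'f'): match length 1
  offset=6 (pos 0, char 'd'): match length 0
Longest match has length 3 at offset 2.
next_char = character at position 6 + 3 = 9 -> 'd'

Best match: offset=2, length=3 (matching 'fcf' starting at position 4)
LZ77 triple: (2, 3, 'd')


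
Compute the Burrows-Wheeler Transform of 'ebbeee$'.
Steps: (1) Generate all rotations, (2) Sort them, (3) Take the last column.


Rotations (sorted):
  0: $ebbeee -> last char: e
  1: bbeee$e -> last char: e
  2: beee$eb -> last char: b
  3: e$ebbee -> last char: e
  4: ebbeee$ -> last char: $
  5: ee$ebbe -> last char: e
  6: eee$ebb -> last char: b


BWT = eebe$eb


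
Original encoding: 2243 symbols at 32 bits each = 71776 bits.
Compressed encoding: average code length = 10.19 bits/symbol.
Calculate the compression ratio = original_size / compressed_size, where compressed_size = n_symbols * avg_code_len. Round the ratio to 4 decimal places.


original_size = n_symbols * orig_bits = 2243 * 32 = 71776 bits
compressed_size = n_symbols * avg_code_len = 2243 * 10.19 = 22856.17 bits
ratio = original_size / compressed_size = 71776 / 22856.17 = 3.1403

Compression ratio = 3.1403


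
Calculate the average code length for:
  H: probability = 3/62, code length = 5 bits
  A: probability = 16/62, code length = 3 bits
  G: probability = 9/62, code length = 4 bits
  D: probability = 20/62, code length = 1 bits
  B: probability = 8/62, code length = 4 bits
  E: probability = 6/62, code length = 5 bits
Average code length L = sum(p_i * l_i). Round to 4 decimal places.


Weighted contributions p_i * l_i:
  H: (3/62) * 5 = 15/62
  A: (16/62) * 3 = 48/62
  G: (9/62) * 4 = 36/62
  D: (20/62) * 1 = 20/62
  B: (8/62) * 4 = 32/62
  E: (6/62) * 5 = 30/62
Sum = (15 + 48 + 36 + 20 + 32 + 30)/62 = 181/62

L = 181/62 = 2.9194 bits/symbol


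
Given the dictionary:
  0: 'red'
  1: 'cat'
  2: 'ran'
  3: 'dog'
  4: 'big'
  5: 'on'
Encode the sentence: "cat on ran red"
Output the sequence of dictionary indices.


Look up each word in the dictionary:
  'cat' -> 1
  'on' -> 5
  'ran' -> 2
  'red' -> 0

Encoded: [1, 5, 2, 0]


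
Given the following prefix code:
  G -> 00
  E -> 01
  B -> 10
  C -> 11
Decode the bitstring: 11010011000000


Decoding step by step:
Bits 11 -> C
Bits 01 -> E
Bits 00 -> G
Bits 11 -> C
Bits 00 -> G
Bits 00 -> G
Bits 00 -> G


Decoded message: CEGCGGG


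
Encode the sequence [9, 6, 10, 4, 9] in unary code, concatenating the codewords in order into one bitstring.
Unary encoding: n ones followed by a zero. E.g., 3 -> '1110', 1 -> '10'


Encode each number as n ones followed by a terminating 0:
  9 -> 1111111110 (10 bits)
  6 -> 1111110 (7 bits)
  10 -> 11111111110 (11 bits)
  4 -> 11110 (5 bits)
  9 -> 1111111110 (10 bits)
Total length = 10 + 7 + 11 + 5 + 10 = 43 bits.

Unary([9, 6, 10, 4, 9]) = 1111111110111111011111111110111101111111110 (43 bits)


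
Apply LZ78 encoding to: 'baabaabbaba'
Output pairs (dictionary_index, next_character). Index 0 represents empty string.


LZ78 encoding steps:
Dictionary: {0: ''}
Step 1: w='' (idx 0), next='b' -> output (0, 'b'), add 'b' as idx 1
Step 2: w='' (idx 0), next='a' -> output (0, 'a'), add 'a' as idx 2
Step 3: w='a' (idx 2), next='b' -> output (2, 'b'), add 'ab' as idx 3
Step 4: w='a' (idx 2), next='a' -> output (2, 'a'), add 'aa' as idx 4
Step 5: w='b' (idx 1), next='b' -> output (1, 'b'), add 'bb' as idx 5
Step 6: w='ab' (idx 3), next='a' -> output (3, 'a'), add 'aba' as idx 6


Encoded: [(0, 'b'), (0, 'a'), (2, 'b'), (2, 'a'), (1, 'b'), (3, 'a')]


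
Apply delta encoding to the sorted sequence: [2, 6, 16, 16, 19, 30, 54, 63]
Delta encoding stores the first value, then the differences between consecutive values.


First value: 2
Deltas:
  6 - 2 = 4
  16 - 6 = 10
  16 - 16 = 0
  19 - 16 = 3
  30 - 19 = 11
  54 - 30 = 24
  63 - 54 = 9


Delta encoded: [2, 4, 10, 0, 3, 11, 24, 9]


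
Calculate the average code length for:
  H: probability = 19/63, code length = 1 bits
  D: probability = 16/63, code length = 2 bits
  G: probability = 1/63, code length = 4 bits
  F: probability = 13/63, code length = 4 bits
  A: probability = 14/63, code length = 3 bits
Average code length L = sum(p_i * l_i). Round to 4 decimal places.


Weighted contributions p_i * l_i:
  H: (19/63) * 1 = 19/63
  D: (16/63) * 2 = 32/63
  G: (1/63) * 4 = 4/63
  F: (13/63) * 4 = 52/63
  A: (14/63) * 3 = 42/63
Sum = (19 + 32 + 4 + 52 + 42)/63 = 149/63

L = 149/63 = 2.3651 bits/symbol


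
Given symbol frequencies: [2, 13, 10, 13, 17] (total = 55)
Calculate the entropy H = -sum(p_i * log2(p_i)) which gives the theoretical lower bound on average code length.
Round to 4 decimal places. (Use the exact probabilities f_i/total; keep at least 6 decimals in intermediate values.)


Per-symbol terms -p_i * log2(p_i) with p_i = f_i/55:
  p = 2/55 = 0.036364: log2(p) = -4.781360, -p*log2(p) = 0.173868
  p = 13/55 = 0.236364: log2(p) = -2.080920, -p*log2(p) = 0.491854
  p = 10/55 = 0.181818: log2(p) = -2.459432, -p*log2(p) = 0.447169
  p = 13/55 = 0.236364: log2(p) = -2.080920, -p*log2(p) = 0.491854
  p = 17/55 = 0.309091: log2(p) = -1.693897, -p*log2(p) = 0.523568
H = 0.173868 + 0.491854 + 0.447169 + 0.491854 + 0.523568 = 2.128313

H = 2.1283 bits/symbol


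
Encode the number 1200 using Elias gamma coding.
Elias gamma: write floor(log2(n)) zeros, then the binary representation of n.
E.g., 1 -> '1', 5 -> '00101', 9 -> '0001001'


num_bits = floor(log2(1200)) + 1 = 11
leading_zeros = num_bits - 1 = 10
binary(1200) = 10010110000

Elias gamma(1200) = '0000000000' + '10010110000' = 000000000010010110000 (21 bits)


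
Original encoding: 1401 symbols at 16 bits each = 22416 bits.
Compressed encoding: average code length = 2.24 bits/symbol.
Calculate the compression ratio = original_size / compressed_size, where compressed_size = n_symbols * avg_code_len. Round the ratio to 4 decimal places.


original_size = n_symbols * orig_bits = 1401 * 16 = 22416 bits
compressed_size = n_symbols * avg_code_len = 1401 * 2.24 = 3138.24 bits
ratio = original_size / compressed_size = 22416 / 3138.24 = 7.1429

Compression ratio = 7.1429


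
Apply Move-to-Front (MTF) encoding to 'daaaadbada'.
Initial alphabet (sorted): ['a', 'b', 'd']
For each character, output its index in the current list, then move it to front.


MTF encoding:
'd': index 2 in ['a', 'b', 'd'] -> ['d', 'a', 'b']
'a': index 1 in ['d', 'a', 'b'] -> ['a', 'd', 'b']
'a': index 0 in ['a', 'd', 'b'] -> ['a', 'd', 'b']
'a': index 0 in ['a', 'd', 'b'] -> ['a', 'd', 'b']
'a': index 0 in ['a', 'd', 'b'] -> ['a', 'd', 'b']
'd': index 1 in ['a', 'd', 'b'] -> ['d', 'a', 'b']
'b': index 2 in ['d', 'a', 'b'] -> ['b', 'd', 'a']
'a': index 2 in ['b', 'd', 'a'] -> ['a', 'b', 'd']
'd': index 2 in ['a', 'b', 'd'] -> ['d', 'a', 'b']
'a': index 1 in ['d', 'a', 'b'] -> ['a', 'd', 'b']


Output: [2, 1, 0, 0, 0, 1, 2, 2, 2, 1]


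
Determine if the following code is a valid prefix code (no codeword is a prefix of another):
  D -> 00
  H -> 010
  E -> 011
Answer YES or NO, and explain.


Checking each pair (does one codeword prefix another?):
  D='00' vs H='010': no prefix
  D='00' vs E='011': no prefix
  H='010' vs D='00': no prefix
  H='010' vs E='011': no prefix
  E='011' vs D='00': no prefix
  E='011' vs H='010': no prefix
No violation found over all pairs.

YES -- this is a valid prefix code. No codeword is a prefix of any other codeword.


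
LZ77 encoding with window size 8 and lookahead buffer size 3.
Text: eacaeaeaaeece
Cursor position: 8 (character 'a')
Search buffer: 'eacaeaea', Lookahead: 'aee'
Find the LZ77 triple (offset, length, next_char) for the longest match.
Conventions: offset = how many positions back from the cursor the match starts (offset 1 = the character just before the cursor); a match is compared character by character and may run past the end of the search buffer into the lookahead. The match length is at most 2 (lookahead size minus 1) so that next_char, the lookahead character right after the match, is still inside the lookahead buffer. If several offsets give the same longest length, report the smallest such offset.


Try each offset into the search buffer:
  offset=1 (pos 7, char 'a'): match length 1
  offset=2 (pos 6, char 'e'): match length 0
  offset=3 (pos 5, char 'a'): match length 2
  offset=4 (pos 4, char 'e'): match length 0
  offset=5 (pos 3, char 'a'): match length 2
  offset=6 (pos 2, char 'c'): match length 0
  offset=7 (pos 1, char 'a'): match length 1
  offset=8 (pos 0, char 'e'): match length 0
Longest match has length 2, found at offsets 3, 5; take the smallest, offset 3.
next_char = character at position 8 + 2 = 10 -> 'e'

Best match: offset=3, length=2 (matching 'ae' starting at position 5)
LZ77 triple: (3, 2, 'e')


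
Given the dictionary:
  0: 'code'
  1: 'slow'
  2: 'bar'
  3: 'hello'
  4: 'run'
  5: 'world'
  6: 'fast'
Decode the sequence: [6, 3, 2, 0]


Look up each index in the dictionary:
  6 -> 'fast'
  3 -> 'hello'
  2 -> 'bar'
  0 -> 'code'

Decoded: "fast hello bar code"


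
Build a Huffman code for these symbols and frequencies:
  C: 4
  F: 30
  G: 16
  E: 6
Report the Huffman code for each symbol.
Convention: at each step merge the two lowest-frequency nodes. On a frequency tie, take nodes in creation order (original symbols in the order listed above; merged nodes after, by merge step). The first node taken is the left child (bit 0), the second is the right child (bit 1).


Huffman tree construction:
Step 1: Merge C(4) + E(6) = 10
Step 2: Merge (C+E)(10) + G(16) = 26
Step 3: Merge ((C+E)+G)(26) + F(30) = 56
Read each symbol's code off the tree from the root (left child = 0, right child = 1).

Codes:
  C: 000 (length 3)
  F: 1 (length 1)
  G: 01 (length 2)
  E: 001 (length 3)
Average code length: 92/56 = 1.6429 bits/symbol


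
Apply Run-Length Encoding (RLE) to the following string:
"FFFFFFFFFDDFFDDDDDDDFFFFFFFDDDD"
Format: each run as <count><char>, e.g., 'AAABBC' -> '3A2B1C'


Scanning runs left to right:
  i=0: run of 'F' x 9 -> '9F'
  i=9: run of 'D' x 2 -> '2D'
  i=11: run of 'F' x 2 -> '2F'
  i=13: run of 'D' x 7 -> '7D'
  i=20: run of 'F' x 7 -> '7F'
  i=27: run of 'D' x 4 -> '4D'

RLE = 9F2D2F7D7F4D


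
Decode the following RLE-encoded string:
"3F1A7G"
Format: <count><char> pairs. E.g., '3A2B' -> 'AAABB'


Expanding each <count><char> pair:
  3F -> 'FFF'
  1A -> 'A'
  7G -> 'GGGGGGG'

Decoded = FFFAGGGGGGG


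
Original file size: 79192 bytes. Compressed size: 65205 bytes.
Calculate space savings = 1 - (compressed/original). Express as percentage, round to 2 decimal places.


ratio = compressed/original = 65205/79192 = 0.823379
savings = 1 - ratio = 1 - 0.823379 = 0.176621
as a percentage: 0.176621 * 100 = 17.66%

Space savings = 1 - 65205/79192 = 17.66%


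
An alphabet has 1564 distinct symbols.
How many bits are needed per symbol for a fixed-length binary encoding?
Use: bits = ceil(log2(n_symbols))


log2(1564) = 10.611
Bracket: 2^10 = 1024 < 1564 <= 2^11 = 2048
So ceil(log2(1564)) = 11

bits = ceil(log2(1564)) = ceil(10.611) = 11 bits


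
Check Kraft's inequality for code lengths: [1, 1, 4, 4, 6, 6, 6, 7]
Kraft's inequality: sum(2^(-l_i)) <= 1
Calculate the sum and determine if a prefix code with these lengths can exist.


Sum = 2^(-1) + 2^(-1) + 2^(-4) + 2^(-4) + 2^(-6) + 2^(-6) + 2^(-6) + 2^(-7)
    = 0.5 + 0.5 + 0.0625 + 0.0625 + 0.015625 + 0.015625 + 0.015625 + 0.0078125
    = 151/128 = 1.1796875
Since 1.1796875 > 1, Kraft's inequality is NOT satisfied.
A prefix code with these lengths CANNOT exist.

Kraft sum = 1.1796875. Not satisfied.


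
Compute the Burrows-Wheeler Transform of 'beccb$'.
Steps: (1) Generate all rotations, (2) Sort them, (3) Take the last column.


Rotations (sorted):
  0: $beccb -> last char: b
  1: b$becc -> last char: c
  2: beccb$ -> last char: $
  3: cb$bec -> last char: c
  4: ccb$be -> last char: e
  5: eccb$b -> last char: b


BWT = bc$ceb


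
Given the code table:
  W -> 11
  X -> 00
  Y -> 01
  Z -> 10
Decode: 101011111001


Decoding:
10 -> Z
10 -> Z
11 -> W
11 -> W
10 -> Z
01 -> Y


Result: ZZWWZY


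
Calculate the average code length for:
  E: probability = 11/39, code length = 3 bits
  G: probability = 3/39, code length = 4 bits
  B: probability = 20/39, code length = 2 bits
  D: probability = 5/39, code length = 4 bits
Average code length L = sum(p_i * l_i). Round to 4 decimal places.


Weighted contributions p_i * l_i:
  E: (11/39) * 3 = 33/39
  G: (3/39) * 4 = 12/39
  B: (20/39) * 2 = 40/39
  D: (5/39) * 4 = 20/39
Sum = (33 + 12 + 40 + 20)/39 = 105/39

L = 105/39 = 2.6923 bits/symbol


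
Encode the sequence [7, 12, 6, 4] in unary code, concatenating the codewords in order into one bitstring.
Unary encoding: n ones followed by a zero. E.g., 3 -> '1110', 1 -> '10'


Encode each number as n ones followed by a terminating 0:
  7 -> 11111110 (8 bits)
  12 -> 1111111111110 (13 bits)
  6 -> 1111110 (7 bits)
  4 -> 11110 (5 bits)
Total length = 8 + 13 + 7 + 5 = 33 bits.

Unary([7, 12, 6, 4]) = 111111101111111111110111111011110 (33 bits)


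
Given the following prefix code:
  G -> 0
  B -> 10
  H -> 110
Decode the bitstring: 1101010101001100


Decoding step by step:
Bits 110 -> H
Bits 10 -> B
Bits 10 -> B
Bits 10 -> B
Bits 10 -> B
Bits 0 -> G
Bits 110 -> H
Bits 0 -> G


Decoded message: HBBBBGHG


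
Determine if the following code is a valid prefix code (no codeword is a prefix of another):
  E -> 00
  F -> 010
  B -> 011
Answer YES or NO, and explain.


Checking each pair (does one codeword prefix another?):
  E='00' vs F='010': no prefix
  E='00' vs B='011': no prefix
  F='010' vs E='00': no prefix
  F='010' vs B='011': no prefix
  B='011' vs E='00': no prefix
  B='011' vs F='010': no prefix
No violation found over all pairs.

YES -- this is a valid prefix code. No codeword is a prefix of any other codeword.


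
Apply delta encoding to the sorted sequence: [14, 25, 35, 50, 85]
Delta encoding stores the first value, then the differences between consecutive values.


First value: 14
Deltas:
  25 - 14 = 11
  35 - 25 = 10
  50 - 35 = 15
  85 - 50 = 35


Delta encoded: [14, 11, 10, 15, 35]


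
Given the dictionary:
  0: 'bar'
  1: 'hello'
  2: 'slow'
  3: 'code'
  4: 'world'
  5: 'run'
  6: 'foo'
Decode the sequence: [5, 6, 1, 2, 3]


Look up each index in the dictionary:
  5 -> 'run'
  6 -> 'foo'
  1 -> 'hello'
  2 -> 'slow'
  3 -> 'code'

Decoded: "run foo hello slow code"


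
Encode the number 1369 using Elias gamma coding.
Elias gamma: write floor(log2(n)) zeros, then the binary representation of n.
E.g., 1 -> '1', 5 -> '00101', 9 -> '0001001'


num_bits = floor(log2(1369)) + 1 = 11
leading_zeros = num_bits - 1 = 10
binary(1369) = 10101011001

Elias gamma(1369) = '0000000000' + '10101011001' = 000000000010101011001 (21 bits)


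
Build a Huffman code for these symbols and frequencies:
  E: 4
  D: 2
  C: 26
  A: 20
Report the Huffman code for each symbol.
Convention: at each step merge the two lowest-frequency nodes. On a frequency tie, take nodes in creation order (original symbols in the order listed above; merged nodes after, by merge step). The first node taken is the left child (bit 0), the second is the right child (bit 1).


Huffman tree construction:
Step 1: Merge D(2) + E(4) = 6
Step 2: Merge (D+E)(6) + A(20) = 26
Step 3: Merge C(26) + ((D+E)+A)(26) = 52
Read each symbol's code off the tree from the root (left child = 0, right child = 1).

Codes:
  E: 101 (length 3)
  D: 100 (length 3)
  C: 0 (length 1)
  A: 11 (length 2)
Average code length: 84/52 = 1.6154 bits/symbol


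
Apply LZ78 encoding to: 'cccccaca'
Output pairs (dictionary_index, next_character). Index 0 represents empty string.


LZ78 encoding steps:
Dictionary: {0: ''}
Step 1: w='' (idx 0), next='c' -> output (0, 'c'), add 'c' as idx 1
Step 2: w='c' (idx 1), next='c' -> output (1, 'c'), add 'cc' as idx 2
Step 3: w='cc' (idx 2), next='a' -> output (2, 'a'), add 'cca' as idx 3
Step 4: w='c' (idx 1), next='a' -> output (1, 'a'), add 'ca' as idx 4


Encoded: [(0, 'c'), (1, 'c'), (2, 'a'), (1, 'a')]


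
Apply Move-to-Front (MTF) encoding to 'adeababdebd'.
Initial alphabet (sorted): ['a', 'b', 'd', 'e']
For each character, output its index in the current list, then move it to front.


MTF encoding:
'a': index 0 in ['a', 'b', 'd', 'e'] -> ['a', 'b', 'd', 'e']
'd': index 2 in ['a', 'b', 'd', 'e'] -> ['d', 'a', 'b', 'e']
'e': index 3 in ['d', 'a', 'b', 'e'] -> ['e', 'd', 'a', 'b']
'a': index 2 in ['e', 'd', 'a', 'b'] -> ['a', 'e', 'd', 'b']
'b': index 3 in ['a', 'e', 'd', 'b'] -> ['b', 'a', 'e', 'd']
'a': index 1 in ['b', 'a', 'e', 'd'] -> ['a', 'b', 'e', 'd']
'b': index 1 in ['a', 'b', 'e', 'd'] -> ['b', 'a', 'e', 'd']
'd': index 3 in ['b', 'a', 'e', 'd'] -> ['d', 'b', 'a', 'e']
'e': index 3 in ['d', 'b', 'a', 'e'] -> ['e', 'd', 'b', 'a']
'b': index 2 in ['e', 'd', 'b', 'a'] -> ['b', 'e', 'd', 'a']
'd': index 2 in ['b', 'e', 'd', 'a'] -> ['d', 'b', 'e', 'a']


Output: [0, 2, 3, 2, 3, 1, 1, 3, 3, 2, 2]


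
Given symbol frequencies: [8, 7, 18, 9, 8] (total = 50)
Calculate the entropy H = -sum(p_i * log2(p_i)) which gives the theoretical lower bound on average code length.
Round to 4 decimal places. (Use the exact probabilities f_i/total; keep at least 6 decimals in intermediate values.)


Per-symbol terms -p_i * log2(p_i) with p_i = f_i/50:
  p = 8/50 = 0.160000: log2(p) = -2.643856, -p*log2(p) = 0.423017
  p = 7/50 = 0.140000: log2(p) = -2.836501, -p*log2(p) = 0.397110
  p = 18/50 = 0.360000: log2(p) = -1.473931, -p*log2(p) = 0.530615
  p = 9/50 = 0.180000: log2(p) = -2.473931, -p*log2(p) = 0.445308
  p = 8/50 = 0.160000: log2(p) = -2.643856, -p*log2(p) = 0.423017
H = 0.423017 + 0.397110 + 0.530615 + 0.445308 + 0.423017 = 2.219067

H = 2.2191 bits/symbol


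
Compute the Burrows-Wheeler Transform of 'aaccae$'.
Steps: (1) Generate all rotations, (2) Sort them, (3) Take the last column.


Rotations (sorted):
  0: $aaccae -> last char: e
  1: aaccae$ -> last char: $
  2: accae$a -> last char: a
  3: ae$aacc -> last char: c
  4: cae$aac -> last char: c
  5: ccae$aa -> last char: a
  6: e$aacca -> last char: a


BWT = e$accaa


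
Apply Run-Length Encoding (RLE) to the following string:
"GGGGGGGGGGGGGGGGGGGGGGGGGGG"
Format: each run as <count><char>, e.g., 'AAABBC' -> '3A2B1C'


Scanning runs left to right:
  i=0: run of 'G' x 27 -> '27G'

RLE = 27G


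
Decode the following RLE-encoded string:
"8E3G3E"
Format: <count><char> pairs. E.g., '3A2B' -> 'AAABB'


Expanding each <count><char> pair:
  8E -> 'EEEEEEEE'
  3G -> 'GGG'
  3E -> 'EEE'

Decoded = EEEEEEEEGGGEEE


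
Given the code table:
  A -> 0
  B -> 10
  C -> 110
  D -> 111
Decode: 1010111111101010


Decoding:
10 -> B
10 -> B
111 -> D
111 -> D
10 -> B
10 -> B
10 -> B


Result: BBDDBBB


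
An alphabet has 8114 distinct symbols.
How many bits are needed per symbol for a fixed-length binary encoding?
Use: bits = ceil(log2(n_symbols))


log2(8114) = 12.9862
Bracket: 2^12 = 4096 < 8114 <= 2^13 = 8192
So ceil(log2(8114)) = 13

bits = ceil(log2(8114)) = ceil(12.9862) = 13 bits


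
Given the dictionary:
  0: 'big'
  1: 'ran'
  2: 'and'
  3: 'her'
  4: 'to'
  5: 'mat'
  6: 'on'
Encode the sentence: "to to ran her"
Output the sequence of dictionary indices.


Look up each word in the dictionary:
  'to' -> 4
  'to' -> 4
  'ran' -> 1
  'her' -> 3

Encoded: [4, 4, 1, 3]


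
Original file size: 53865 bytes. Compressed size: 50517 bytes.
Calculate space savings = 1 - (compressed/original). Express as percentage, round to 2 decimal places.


ratio = compressed/original = 50517/53865 = 0.937845
savings = 1 - ratio = 1 - 0.937845 = 0.062155
as a percentage: 0.062155 * 100 = 6.22%

Space savings = 1 - 50517/53865 = 6.22%


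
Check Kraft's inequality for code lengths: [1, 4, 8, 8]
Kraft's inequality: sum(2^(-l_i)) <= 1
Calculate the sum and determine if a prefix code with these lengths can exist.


Sum = 2^(-1) + 2^(-4) + 2^(-8) + 2^(-8)
    = 0.5 + 0.0625 + 0.00390625 + 0.00390625
    = 146/256 = 0.5703125
Since 0.5703125 <= 1, Kraft's inequality IS satisfied.
A prefix code with these lengths CAN exist.

Kraft sum = 0.5703125. Satisfied.


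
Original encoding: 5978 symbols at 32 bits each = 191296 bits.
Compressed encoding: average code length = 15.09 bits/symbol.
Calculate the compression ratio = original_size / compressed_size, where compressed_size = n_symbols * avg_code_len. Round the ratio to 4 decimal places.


original_size = n_symbols * orig_bits = 5978 * 32 = 191296 bits
compressed_size = n_symbols * avg_code_len = 5978 * 15.09 = 90208.02 bits
ratio = original_size / compressed_size = 191296 / 90208.02 = 2.1206

Compression ratio = 2.1206


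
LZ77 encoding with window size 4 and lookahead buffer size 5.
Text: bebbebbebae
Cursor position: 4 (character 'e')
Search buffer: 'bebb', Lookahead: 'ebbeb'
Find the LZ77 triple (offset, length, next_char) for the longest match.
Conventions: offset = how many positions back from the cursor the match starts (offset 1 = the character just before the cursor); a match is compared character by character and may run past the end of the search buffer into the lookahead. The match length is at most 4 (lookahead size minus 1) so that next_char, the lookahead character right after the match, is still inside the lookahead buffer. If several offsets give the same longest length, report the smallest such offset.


Try each offset into the search buffer:
  offset=1 (pos 3, char 'b'): match length 0
  offset=2 (pos 2, char 'b'): match length 0
  offset=3 (pos 1, char 'e'): match length 4
  offset=4 (pos 0, char 'b'): match length 0
Longest match has length 4 at offset 3.
next_char = character at position 4 + 4 = 8 -> 'b'

Best match: offset=3, length=4 (matching 'ebbe' starting at position 1)
LZ77 triple: (3, 4, 'b')


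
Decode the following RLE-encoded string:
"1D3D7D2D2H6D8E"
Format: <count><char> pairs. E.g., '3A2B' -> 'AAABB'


Expanding each <count><char> pair:
  1D -> 'D'
  3D -> 'DDD'
  7D -> 'DDDDDDD'
  2D -> 'DD'
  2H -> 'HH'
  6D -> 'DDDDDD'
  8E -> 'EEEEEEEE'

Decoded = DDDDDDDDDDDDDHHDDDDDDEEEEEEEE


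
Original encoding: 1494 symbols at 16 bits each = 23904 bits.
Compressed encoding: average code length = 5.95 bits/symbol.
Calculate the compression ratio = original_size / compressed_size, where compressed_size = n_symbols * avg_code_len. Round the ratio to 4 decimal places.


original_size = n_symbols * orig_bits = 1494 * 16 = 23904 bits
compressed_size = n_symbols * avg_code_len = 1494 * 5.95 = 8889.3 bits
ratio = original_size / compressed_size = 23904 / 8889.3 = 2.6891

Compression ratio = 2.6891


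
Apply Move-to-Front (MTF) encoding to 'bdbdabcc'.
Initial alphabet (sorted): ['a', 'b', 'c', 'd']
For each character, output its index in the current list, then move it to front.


MTF encoding:
'b': index 1 in ['a', 'b', 'c', 'd'] -> ['b', 'a', 'c', 'd']
'd': index 3 in ['b', 'a', 'c', 'd'] -> ['d', 'b', 'a', 'c']
'b': index 1 in ['d', 'b', 'a', 'c'] -> ['b', 'd', 'a', 'c']
'd': index 1 in ['b', 'd', 'a', 'c'] -> ['d', 'b', 'a', 'c']
'a': index 2 in ['d', 'b', 'a', 'c'] -> ['a', 'd', 'b', 'c']
'b': index 2 in ['a', 'd', 'b', 'c'] -> ['b', 'a', 'd', 'c']
'c': index 3 in ['b', 'a', 'd', 'c'] -> ['c', 'b', 'a', 'd']
'c': index 0 in ['c', 'b', 'a', 'd'] -> ['c', 'b', 'a', 'd']


Output: [1, 3, 1, 1, 2, 2, 3, 0]


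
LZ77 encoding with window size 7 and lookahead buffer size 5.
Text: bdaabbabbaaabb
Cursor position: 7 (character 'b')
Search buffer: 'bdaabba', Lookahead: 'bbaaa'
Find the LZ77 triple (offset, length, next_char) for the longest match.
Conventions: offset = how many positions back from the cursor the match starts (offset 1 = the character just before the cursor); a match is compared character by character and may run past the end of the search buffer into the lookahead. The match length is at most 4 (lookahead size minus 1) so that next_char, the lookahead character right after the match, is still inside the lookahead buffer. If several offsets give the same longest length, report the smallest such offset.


Try each offset into the search buffer:
  offset=1 (pos 6, char 'a'): match length 0
  offset=2 (pos 5, char 'b'): match length 1
  offset=3 (pos 4, char 'b'): match length 3
  offset=4 (pos 3, char 'a'): match length 0
  offset=5 (pos 2, char 'a'): match length 0
  offset=6 (pos 1, char 'd'): match length 0
  offset=7 (pos 0, char 'b'): match length 1
Longest match has length 3 at offset 3.
next_char = character at position 7 + 3 = 10 -> 'a'

Best match: offset=3, length=3 (matching 'bba' starting at position 4)
LZ77 triple: (3, 3, 'a')


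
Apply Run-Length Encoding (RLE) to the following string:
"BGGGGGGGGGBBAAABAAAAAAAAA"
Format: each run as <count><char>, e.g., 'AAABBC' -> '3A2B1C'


Scanning runs left to right:
  i=0: run of 'B' x 1 -> '1B'
  i=1: run of 'G' x 9 -> '9G'
  i=10: run of 'B' x 2 -> '2B'
  i=12: run of 'A' x 3 -> '3A'
  i=15: run of 'B' x 1 -> '1B'
  i=16: run of 'A' x 9 -> '9A'

RLE = 1B9G2B3A1B9A


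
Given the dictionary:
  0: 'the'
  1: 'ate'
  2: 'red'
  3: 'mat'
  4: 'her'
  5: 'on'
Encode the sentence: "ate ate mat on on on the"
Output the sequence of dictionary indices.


Look up each word in the dictionary:
  'ate' -> 1
  'ate' -> 1
  'mat' -> 3
  'on' -> 5
  'on' -> 5
  'on' -> 5
  'the' -> 0

Encoded: [1, 1, 3, 5, 5, 5, 0]


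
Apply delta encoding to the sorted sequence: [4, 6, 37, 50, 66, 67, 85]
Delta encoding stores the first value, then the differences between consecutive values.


First value: 4
Deltas:
  6 - 4 = 2
  37 - 6 = 31
  50 - 37 = 13
  66 - 50 = 16
  67 - 66 = 1
  85 - 67 = 18


Delta encoded: [4, 2, 31, 13, 16, 1, 18]


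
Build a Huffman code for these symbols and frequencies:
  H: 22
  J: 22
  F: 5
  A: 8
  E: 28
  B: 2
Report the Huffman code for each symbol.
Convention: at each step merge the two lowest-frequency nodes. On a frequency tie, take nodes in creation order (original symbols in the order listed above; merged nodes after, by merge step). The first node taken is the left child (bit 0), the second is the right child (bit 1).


Huffman tree construction:
Step 1: Merge B(2) + F(5) = 7
Step 2: Merge (B+F)(7) + A(8) = 15
Step 3: Merge ((B+F)+A)(15) + H(22) = 37
Step 4: Merge J(22) + E(28) = 50
Step 5: Merge (((B+F)+A)+H)(37) + (J+E)(50) = 87
Read each symbol's code off the tree from the root (left child = 0, right child = 1).

Codes:
  H: 01 (length 2)
  J: 10 (length 2)
  F: 0001 (length 4)
  A: 001 (length 3)
  E: 11 (length 2)
  B: 0000 (length 4)
Average code length: 196/87 = 2.2529 bits/symbol


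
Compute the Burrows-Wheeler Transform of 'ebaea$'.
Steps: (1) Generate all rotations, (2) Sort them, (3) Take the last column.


Rotations (sorted):
  0: $ebaea -> last char: a
  1: a$ebae -> last char: e
  2: aea$eb -> last char: b
  3: baea$e -> last char: e
  4: ea$eba -> last char: a
  5: ebaea$ -> last char: $


BWT = aebea$


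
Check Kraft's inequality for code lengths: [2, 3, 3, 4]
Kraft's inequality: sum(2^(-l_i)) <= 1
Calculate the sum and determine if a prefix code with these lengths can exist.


Sum = 2^(-2) + 2^(-3) + 2^(-3) + 2^(-4)
    = 0.25 + 0.125 + 0.125 + 0.0625
    = 9/16 = 0.5625
Since 0.5625 <= 1, Kraft's inequality IS satisfied.
A prefix code with these lengths CAN exist.

Kraft sum = 0.5625. Satisfied.


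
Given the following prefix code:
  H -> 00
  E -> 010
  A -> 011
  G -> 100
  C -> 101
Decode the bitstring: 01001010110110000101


Decoding step by step:
Bits 010 -> E
Bits 010 -> E
Bits 101 -> C
Bits 101 -> C
Bits 100 -> G
Bits 00 -> H
Bits 101 -> C


Decoded message: EECCGHC


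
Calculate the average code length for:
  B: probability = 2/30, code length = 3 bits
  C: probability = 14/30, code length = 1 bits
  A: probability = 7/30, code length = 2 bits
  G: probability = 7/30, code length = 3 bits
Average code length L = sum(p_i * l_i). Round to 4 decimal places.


Weighted contributions p_i * l_i:
  B: (2/30) * 3 = 6/30
  C: (14/30) * 1 = 14/30
  A: (7/30) * 2 = 14/30
  G: (7/30) * 3 = 21/30
Sum = (6 + 14 + 14 + 21)/30 = 55/30

L = 55/30 = 1.8333 bits/symbol


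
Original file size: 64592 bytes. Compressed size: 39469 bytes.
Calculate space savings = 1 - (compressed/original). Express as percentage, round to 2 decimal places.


ratio = compressed/original = 39469/64592 = 0.611051
savings = 1 - ratio = 1 - 0.611051 = 0.388949
as a percentage: 0.388949 * 100 = 38.89%

Space savings = 1 - 39469/64592 = 38.89%


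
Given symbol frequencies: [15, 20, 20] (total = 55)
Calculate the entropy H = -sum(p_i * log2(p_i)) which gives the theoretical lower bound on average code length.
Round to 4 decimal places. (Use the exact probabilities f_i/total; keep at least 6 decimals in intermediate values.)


Per-symbol terms -p_i * log2(p_i) with p_i = f_i/55:
  p = 15/55 = 0.272727: log2(p) = -1.874469, -p*log2(p) = 0.511219
  p = 20/55 = 0.363636: log2(p) = -1.459432, -p*log2(p) = 0.530702
  p = 20/55 = 0.363636: log2(p) = -1.459432, -p*log2(p) = 0.530702
H = 0.511219 + 0.530702 + 0.530702 = 1.572623

H = 1.5726 bits/symbol


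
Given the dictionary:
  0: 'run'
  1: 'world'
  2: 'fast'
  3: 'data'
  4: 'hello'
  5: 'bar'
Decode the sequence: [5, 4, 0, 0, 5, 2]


Look up each index in the dictionary:
  5 -> 'bar'
  4 -> 'hello'
  0 -> 'run'
  0 -> 'run'
  5 -> 'bar'
  2 -> 'fast'

Decoded: "bar hello run run bar fast"


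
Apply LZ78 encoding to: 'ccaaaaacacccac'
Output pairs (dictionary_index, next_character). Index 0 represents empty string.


LZ78 encoding steps:
Dictionary: {0: ''}
Step 1: w='' (idx 0), next='c' -> output (0, 'c'), add 'c' as idx 1
Step 2: w='c' (idx 1), next='a' -> output (1, 'a'), add 'ca' as idx 2
Step 3: w='' (idx 0), next='a' -> output (0, 'a'), add 'a' as idx 3
Step 4: w='a' (idx 3), next='a' -> output (3, 'a'), add 'aa' as idx 4
Step 5: w='a' (idx 3), next='c' -> output (3, 'c'), add 'ac' as idx 5
Step 6: w='ac' (idx 5), next='c' -> output (5, 'c'), add 'acc' as idx 6
Step 7: w='ca' (idx 2), next='c' -> output (2, 'c'), add 'cac' as idx 7


Encoded: [(0, 'c'), (1, 'a'), (0, 'a'), (3, 'a'), (3, 'c'), (5, 'c'), (2, 'c')]


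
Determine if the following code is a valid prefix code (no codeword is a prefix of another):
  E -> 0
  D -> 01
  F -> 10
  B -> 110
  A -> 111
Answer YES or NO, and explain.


Checking each pair (does one codeword prefix another?):
  E='0' vs D='01': prefix -- VIOLATION

NO -- this is NOT a valid prefix code. E (0) is a prefix of D (01).


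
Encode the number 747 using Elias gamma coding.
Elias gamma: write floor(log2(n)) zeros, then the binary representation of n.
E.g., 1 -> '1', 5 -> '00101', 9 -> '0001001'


num_bits = floor(log2(747)) + 1 = 10
leading_zeros = num_bits - 1 = 9
binary(747) = 1011101011

Elias gamma(747) = '000000000' + '1011101011' = 0000000001011101011 (19 bits)


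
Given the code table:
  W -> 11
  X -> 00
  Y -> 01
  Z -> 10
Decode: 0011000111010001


Decoding:
00 -> X
11 -> W
00 -> X
01 -> Y
11 -> W
01 -> Y
00 -> X
01 -> Y


Result: XWXYWYXY


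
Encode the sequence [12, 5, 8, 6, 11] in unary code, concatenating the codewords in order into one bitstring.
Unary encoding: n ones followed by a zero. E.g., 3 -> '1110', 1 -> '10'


Encode each number as n ones followed by a terminating 0:
  12 -> 1111111111110 (13 bits)
  5 -> 111110 (6 bits)
  8 -> 111111110 (9 bits)
  6 -> 1111110 (7 bits)
  11 -> 111111111110 (12 bits)
Total length = 13 + 6 + 9 + 7 + 12 = 47 bits.

Unary([12, 5, 8, 6, 11]) = 11111111111101111101111111101111110111111111110 (47 bits)


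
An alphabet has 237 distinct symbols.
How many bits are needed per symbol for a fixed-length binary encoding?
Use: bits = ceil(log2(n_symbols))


log2(237) = 7.8887
Bracket: 2^7 = 128 < 237 <= 2^8 = 256
So ceil(log2(237)) = 8

bits = ceil(log2(237)) = ceil(7.8887) = 8 bits


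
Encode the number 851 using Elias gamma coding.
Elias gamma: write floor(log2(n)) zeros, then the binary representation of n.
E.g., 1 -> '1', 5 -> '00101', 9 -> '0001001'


num_bits = floor(log2(851)) + 1 = 10
leading_zeros = num_bits - 1 = 9
binary(851) = 1101010011

Elias gamma(851) = '000000000' + '1101010011' = 0000000001101010011 (19 bits)


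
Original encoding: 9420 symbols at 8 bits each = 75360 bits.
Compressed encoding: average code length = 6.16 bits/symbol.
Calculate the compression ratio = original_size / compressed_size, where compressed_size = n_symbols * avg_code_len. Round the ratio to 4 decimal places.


original_size = n_symbols * orig_bits = 9420 * 8 = 75360 bits
compressed_size = n_symbols * avg_code_len = 9420 * 6.16 = 58027.2 bits
ratio = original_size / compressed_size = 75360 / 58027.2 = 1.2987

Compression ratio = 1.2987


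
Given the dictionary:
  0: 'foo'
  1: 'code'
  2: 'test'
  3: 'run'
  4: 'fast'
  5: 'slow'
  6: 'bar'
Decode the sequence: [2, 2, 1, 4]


Look up each index in the dictionary:
  2 -> 'test'
  2 -> 'test'
  1 -> 'code'
  4 -> 'fast'

Decoded: "test test code fast"


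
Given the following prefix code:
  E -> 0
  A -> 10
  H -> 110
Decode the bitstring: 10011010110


Decoding step by step:
Bits 10 -> A
Bits 0 -> E
Bits 110 -> H
Bits 10 -> A
Bits 110 -> H


Decoded message: AEHAH


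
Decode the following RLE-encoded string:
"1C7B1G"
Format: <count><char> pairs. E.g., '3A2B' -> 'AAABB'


Expanding each <count><char> pair:
  1C -> 'C'
  7B -> 'BBBBBBB'
  1G -> 'G'

Decoded = CBBBBBBBG


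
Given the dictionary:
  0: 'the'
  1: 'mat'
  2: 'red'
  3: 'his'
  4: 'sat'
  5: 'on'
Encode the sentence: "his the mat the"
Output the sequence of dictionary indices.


Look up each word in the dictionary:
  'his' -> 3
  'the' -> 0
  'mat' -> 1
  'the' -> 0

Encoded: [3, 0, 1, 0]


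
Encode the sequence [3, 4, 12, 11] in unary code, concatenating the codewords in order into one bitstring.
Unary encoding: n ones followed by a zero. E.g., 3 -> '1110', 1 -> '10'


Encode each number as n ones followed by a terminating 0:
  3 -> 1110 (4 bits)
  4 -> 11110 (5 bits)
  12 -> 1111111111110 (13 bits)
  11 -> 111111111110 (12 bits)
Total length = 4 + 5 + 13 + 12 = 34 bits.

Unary([3, 4, 12, 11]) = 1110111101111111111110111111111110 (34 bits)
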